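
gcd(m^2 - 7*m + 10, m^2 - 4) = m - 2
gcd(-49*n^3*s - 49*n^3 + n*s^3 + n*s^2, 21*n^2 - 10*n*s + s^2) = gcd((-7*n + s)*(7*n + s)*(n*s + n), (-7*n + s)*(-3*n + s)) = -7*n + s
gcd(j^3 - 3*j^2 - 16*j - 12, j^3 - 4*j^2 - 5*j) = j + 1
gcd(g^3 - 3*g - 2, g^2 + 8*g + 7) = g + 1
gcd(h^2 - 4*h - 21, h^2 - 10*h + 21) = h - 7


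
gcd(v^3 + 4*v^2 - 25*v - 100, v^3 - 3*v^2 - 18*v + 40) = v^2 - v - 20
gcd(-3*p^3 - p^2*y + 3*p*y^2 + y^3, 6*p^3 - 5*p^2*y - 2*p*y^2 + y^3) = -p + y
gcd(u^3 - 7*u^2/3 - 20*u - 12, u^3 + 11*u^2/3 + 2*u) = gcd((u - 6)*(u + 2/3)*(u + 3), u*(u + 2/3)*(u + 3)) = u^2 + 11*u/3 + 2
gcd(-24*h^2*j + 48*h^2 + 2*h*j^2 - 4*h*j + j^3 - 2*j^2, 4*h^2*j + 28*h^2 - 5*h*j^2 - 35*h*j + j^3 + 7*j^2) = 4*h - j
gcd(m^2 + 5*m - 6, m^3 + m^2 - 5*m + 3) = m - 1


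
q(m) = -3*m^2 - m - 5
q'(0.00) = -1.00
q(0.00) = -5.00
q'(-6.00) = 35.00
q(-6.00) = -107.00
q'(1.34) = -9.04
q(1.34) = -11.73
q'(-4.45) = 25.70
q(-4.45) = -59.96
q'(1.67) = -11.02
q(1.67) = -15.04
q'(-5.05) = 29.30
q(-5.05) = -76.46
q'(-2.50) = 14.00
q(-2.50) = -21.25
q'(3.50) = -22.00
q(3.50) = -45.25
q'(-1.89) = 10.34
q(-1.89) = -13.83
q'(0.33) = -2.98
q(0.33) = -5.66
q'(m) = -6*m - 1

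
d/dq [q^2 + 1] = 2*q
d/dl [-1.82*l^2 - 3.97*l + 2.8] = -3.64*l - 3.97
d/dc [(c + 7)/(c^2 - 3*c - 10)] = (c^2 - 3*c - (c + 7)*(2*c - 3) - 10)/(-c^2 + 3*c + 10)^2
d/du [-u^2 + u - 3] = 1 - 2*u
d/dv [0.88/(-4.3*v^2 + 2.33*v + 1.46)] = (7.568*v - 2.0504)/(-4.3*v^2 + 2.33*v + 1.46)^2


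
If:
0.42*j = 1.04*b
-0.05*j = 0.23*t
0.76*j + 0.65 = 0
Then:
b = -0.35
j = -0.86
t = 0.19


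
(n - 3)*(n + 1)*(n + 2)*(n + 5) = n^4 + 5*n^3 - 7*n^2 - 41*n - 30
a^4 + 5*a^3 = a^3*(a + 5)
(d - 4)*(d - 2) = d^2 - 6*d + 8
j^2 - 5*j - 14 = (j - 7)*(j + 2)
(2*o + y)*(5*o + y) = 10*o^2 + 7*o*y + y^2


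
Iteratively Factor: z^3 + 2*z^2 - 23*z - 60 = (z + 4)*(z^2 - 2*z - 15) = (z - 5)*(z + 4)*(z + 3)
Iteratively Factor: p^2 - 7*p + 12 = (p - 3)*(p - 4)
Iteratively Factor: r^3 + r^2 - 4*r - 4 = (r + 1)*(r^2 - 4) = (r - 2)*(r + 1)*(r + 2)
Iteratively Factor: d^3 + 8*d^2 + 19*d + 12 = (d + 1)*(d^2 + 7*d + 12) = (d + 1)*(d + 3)*(d + 4)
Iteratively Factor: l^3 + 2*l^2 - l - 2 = (l + 1)*(l^2 + l - 2) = (l + 1)*(l + 2)*(l - 1)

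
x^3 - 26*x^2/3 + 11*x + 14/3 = (x - 7)*(x - 2)*(x + 1/3)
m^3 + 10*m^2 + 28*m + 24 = (m + 2)^2*(m + 6)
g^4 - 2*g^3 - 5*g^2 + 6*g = g*(g - 3)*(g - 1)*(g + 2)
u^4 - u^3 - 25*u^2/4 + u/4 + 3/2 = (u - 3)*(u - 1/2)*(u + 1/2)*(u + 2)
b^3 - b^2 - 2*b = b*(b - 2)*(b + 1)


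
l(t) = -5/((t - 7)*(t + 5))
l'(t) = 5/((t - 7)*(t + 5)^2) + 5/((t - 7)^2*(t + 5))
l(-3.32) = 0.29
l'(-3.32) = -0.14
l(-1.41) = 0.17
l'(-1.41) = -0.03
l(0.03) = 0.14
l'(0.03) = -0.01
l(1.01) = 0.14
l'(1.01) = 0.00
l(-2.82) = 0.23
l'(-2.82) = -0.08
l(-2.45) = 0.21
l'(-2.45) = -0.06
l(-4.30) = 0.63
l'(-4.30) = -0.85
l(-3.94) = 0.43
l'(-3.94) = -0.37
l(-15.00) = -0.02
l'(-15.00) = 0.00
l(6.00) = 0.45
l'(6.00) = 0.41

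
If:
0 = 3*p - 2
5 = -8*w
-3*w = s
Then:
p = 2/3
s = 15/8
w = -5/8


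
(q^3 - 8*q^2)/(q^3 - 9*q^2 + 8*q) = q/(q - 1)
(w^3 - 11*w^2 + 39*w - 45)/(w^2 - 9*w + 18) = (w^2 - 8*w + 15)/(w - 6)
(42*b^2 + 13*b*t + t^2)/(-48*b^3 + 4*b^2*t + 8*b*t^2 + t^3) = (7*b + t)/(-8*b^2 + 2*b*t + t^2)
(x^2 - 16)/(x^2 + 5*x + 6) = (x^2 - 16)/(x^2 + 5*x + 6)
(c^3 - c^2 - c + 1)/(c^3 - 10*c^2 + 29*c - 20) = (c^2 - 1)/(c^2 - 9*c + 20)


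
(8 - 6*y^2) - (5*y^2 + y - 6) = -11*y^2 - y + 14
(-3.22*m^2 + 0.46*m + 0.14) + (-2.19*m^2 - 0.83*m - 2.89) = -5.41*m^2 - 0.37*m - 2.75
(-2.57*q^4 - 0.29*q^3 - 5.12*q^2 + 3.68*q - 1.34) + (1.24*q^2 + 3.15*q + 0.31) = -2.57*q^4 - 0.29*q^3 - 3.88*q^2 + 6.83*q - 1.03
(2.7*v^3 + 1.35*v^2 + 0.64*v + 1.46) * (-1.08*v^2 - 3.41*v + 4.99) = -2.916*v^5 - 10.665*v^4 + 8.1783*v^3 + 2.9773*v^2 - 1.785*v + 7.2854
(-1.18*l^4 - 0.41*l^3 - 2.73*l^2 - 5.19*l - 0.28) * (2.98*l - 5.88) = -3.5164*l^5 + 5.7166*l^4 - 5.7246*l^3 + 0.586199999999998*l^2 + 29.6828*l + 1.6464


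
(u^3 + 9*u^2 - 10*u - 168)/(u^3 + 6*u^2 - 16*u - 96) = (u + 7)/(u + 4)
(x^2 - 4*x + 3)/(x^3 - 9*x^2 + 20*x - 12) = (x - 3)/(x^2 - 8*x + 12)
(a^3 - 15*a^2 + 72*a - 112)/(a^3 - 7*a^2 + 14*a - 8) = (a^2 - 11*a + 28)/(a^2 - 3*a + 2)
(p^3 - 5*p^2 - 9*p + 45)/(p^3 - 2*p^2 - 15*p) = (p - 3)/p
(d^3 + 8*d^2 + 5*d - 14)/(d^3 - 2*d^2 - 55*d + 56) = (d + 2)/(d - 8)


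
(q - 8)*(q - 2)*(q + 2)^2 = q^4 - 6*q^3 - 20*q^2 + 24*q + 64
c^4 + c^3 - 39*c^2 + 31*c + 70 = (c - 5)*(c - 2)*(c + 1)*(c + 7)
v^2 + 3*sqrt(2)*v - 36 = (v - 3*sqrt(2))*(v + 6*sqrt(2))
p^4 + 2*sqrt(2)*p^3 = p^3*(p + 2*sqrt(2))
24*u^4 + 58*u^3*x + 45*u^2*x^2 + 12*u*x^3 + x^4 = (u + x)^2*(4*u + x)*(6*u + x)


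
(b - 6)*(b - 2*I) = b^2 - 6*b - 2*I*b + 12*I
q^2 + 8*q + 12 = (q + 2)*(q + 6)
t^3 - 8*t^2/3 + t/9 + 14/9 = (t - 7/3)*(t - 1)*(t + 2/3)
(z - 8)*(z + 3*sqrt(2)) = z^2 - 8*z + 3*sqrt(2)*z - 24*sqrt(2)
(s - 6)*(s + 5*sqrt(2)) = s^2 - 6*s + 5*sqrt(2)*s - 30*sqrt(2)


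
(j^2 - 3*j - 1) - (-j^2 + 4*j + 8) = 2*j^2 - 7*j - 9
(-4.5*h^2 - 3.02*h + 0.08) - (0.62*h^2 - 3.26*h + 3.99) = -5.12*h^2 + 0.24*h - 3.91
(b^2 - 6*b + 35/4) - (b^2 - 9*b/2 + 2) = 27/4 - 3*b/2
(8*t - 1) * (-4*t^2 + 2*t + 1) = -32*t^3 + 20*t^2 + 6*t - 1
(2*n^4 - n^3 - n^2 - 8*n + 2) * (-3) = -6*n^4 + 3*n^3 + 3*n^2 + 24*n - 6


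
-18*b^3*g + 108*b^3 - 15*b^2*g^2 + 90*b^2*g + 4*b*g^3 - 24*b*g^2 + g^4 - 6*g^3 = (-3*b + g)*(b + g)*(6*b + g)*(g - 6)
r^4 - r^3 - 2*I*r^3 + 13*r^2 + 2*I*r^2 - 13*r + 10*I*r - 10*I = (r - 1)*(r - 5*I)*(r + I)*(r + 2*I)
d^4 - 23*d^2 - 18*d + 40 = (d - 5)*(d - 1)*(d + 2)*(d + 4)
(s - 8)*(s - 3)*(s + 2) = s^3 - 9*s^2 + 2*s + 48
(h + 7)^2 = h^2 + 14*h + 49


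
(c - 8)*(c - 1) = c^2 - 9*c + 8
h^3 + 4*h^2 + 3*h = h*(h + 1)*(h + 3)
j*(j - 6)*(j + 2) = j^3 - 4*j^2 - 12*j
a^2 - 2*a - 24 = (a - 6)*(a + 4)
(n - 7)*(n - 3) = n^2 - 10*n + 21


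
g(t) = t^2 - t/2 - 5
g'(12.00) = 23.50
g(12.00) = 133.00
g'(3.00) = 5.50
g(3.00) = 2.50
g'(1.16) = 1.82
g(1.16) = -4.23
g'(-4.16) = -8.82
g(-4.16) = 14.39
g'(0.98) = 1.46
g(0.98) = -4.53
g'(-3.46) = -7.42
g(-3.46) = 8.70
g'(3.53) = 6.56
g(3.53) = 5.70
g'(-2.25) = -5.00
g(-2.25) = 1.19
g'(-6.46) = -13.42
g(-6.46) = 39.96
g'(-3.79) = -8.08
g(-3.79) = 11.26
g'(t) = 2*t - 1/2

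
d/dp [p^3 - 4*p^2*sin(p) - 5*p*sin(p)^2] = -4*p^2*cos(p) + 3*p^2 - 8*p*sin(p) - 5*p*sin(2*p) - 5*sin(p)^2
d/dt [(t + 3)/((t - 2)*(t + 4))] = (-t^2 - 6*t - 14)/(t^4 + 4*t^3 - 12*t^2 - 32*t + 64)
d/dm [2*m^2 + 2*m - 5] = 4*m + 2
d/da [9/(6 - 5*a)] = 45/(5*a - 6)^2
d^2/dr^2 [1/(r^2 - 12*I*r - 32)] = 2*(r^2 - 12*I*r - 4*(r - 6*I)^2 - 32)/(-r^2 + 12*I*r + 32)^3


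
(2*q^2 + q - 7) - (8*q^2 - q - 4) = -6*q^2 + 2*q - 3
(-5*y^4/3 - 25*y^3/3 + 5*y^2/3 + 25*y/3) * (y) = -5*y^5/3 - 25*y^4/3 + 5*y^3/3 + 25*y^2/3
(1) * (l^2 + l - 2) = l^2 + l - 2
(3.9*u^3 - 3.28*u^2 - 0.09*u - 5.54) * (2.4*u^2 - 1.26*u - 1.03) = 9.36*u^5 - 12.786*u^4 - 0.100200000000001*u^3 - 9.8042*u^2 + 7.0731*u + 5.7062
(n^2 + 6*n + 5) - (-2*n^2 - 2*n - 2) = 3*n^2 + 8*n + 7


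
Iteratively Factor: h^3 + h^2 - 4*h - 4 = (h - 2)*(h^2 + 3*h + 2) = (h - 2)*(h + 2)*(h + 1)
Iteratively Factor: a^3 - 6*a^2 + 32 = (a - 4)*(a^2 - 2*a - 8) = (a - 4)^2*(a + 2)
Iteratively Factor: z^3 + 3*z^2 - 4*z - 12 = (z + 2)*(z^2 + z - 6) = (z - 2)*(z + 2)*(z + 3)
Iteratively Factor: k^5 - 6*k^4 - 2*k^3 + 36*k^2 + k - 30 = (k + 2)*(k^4 - 8*k^3 + 14*k^2 + 8*k - 15) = (k + 1)*(k + 2)*(k^3 - 9*k^2 + 23*k - 15) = (k - 5)*(k + 1)*(k + 2)*(k^2 - 4*k + 3) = (k - 5)*(k - 3)*(k + 1)*(k + 2)*(k - 1)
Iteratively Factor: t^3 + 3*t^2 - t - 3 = (t - 1)*(t^2 + 4*t + 3) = (t - 1)*(t + 1)*(t + 3)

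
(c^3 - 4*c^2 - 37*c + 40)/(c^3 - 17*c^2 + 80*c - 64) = (c + 5)/(c - 8)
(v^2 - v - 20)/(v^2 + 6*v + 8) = (v - 5)/(v + 2)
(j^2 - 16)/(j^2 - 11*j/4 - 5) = 4*(j + 4)/(4*j + 5)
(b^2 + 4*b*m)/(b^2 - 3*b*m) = (b + 4*m)/(b - 3*m)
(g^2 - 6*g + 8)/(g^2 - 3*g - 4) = (g - 2)/(g + 1)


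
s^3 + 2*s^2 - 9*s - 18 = (s - 3)*(s + 2)*(s + 3)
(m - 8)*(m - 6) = m^2 - 14*m + 48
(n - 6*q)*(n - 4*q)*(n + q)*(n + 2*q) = n^4 - 7*n^3*q - 4*n^2*q^2 + 52*n*q^3 + 48*q^4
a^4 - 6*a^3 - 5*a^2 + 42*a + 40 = (a - 5)*(a - 4)*(a + 1)*(a + 2)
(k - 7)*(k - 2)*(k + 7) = k^3 - 2*k^2 - 49*k + 98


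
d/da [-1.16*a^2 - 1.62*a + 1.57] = -2.32*a - 1.62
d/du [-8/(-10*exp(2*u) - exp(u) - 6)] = (-160*exp(u) - 8)*exp(u)/(10*exp(2*u) + exp(u) + 6)^2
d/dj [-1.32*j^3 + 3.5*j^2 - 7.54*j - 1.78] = -3.96*j^2 + 7.0*j - 7.54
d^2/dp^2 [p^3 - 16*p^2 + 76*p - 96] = 6*p - 32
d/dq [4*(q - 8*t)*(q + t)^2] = 12*(q - 5*t)*(q + t)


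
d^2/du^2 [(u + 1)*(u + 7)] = 2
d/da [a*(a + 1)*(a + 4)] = 3*a^2 + 10*a + 4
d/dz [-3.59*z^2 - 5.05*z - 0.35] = -7.18*z - 5.05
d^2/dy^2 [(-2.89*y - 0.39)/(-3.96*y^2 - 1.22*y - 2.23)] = ((2.89*y + 0.39)*(7.92*y + 1.22)*(15.84*y + 2.44) - (68.6664*y + 10.1404)*(3.96*y^2 + 1.22*y + 2.23))/(3.96*y^2 + 1.22*y + 2.23)^3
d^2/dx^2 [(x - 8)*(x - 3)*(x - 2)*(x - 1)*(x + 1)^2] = 30*x^4 - 240*x^3 + 384*x^2 + 60*x - 162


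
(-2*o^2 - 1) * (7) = -14*o^2 - 7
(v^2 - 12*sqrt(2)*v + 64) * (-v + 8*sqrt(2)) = -v^3 + 20*sqrt(2)*v^2 - 256*v + 512*sqrt(2)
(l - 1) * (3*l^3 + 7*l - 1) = 3*l^4 - 3*l^3 + 7*l^2 - 8*l + 1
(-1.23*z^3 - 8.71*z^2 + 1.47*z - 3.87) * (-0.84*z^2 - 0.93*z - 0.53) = 1.0332*z^5 + 8.4603*z^4 + 7.5174*z^3 + 6.5*z^2 + 2.82*z + 2.0511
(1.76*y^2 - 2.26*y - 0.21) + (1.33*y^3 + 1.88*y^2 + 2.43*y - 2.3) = 1.33*y^3 + 3.64*y^2 + 0.17*y - 2.51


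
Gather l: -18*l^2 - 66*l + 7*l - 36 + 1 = -18*l^2 - 59*l - 35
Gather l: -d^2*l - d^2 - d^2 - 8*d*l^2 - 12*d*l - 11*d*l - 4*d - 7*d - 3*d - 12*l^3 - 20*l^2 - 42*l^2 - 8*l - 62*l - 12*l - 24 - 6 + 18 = -2*d^2 - 14*d - 12*l^3 + l^2*(-8*d - 62) + l*(-d^2 - 23*d - 82) - 12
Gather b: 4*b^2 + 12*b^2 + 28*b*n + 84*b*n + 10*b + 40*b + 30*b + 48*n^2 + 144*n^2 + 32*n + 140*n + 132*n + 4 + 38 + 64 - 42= 16*b^2 + b*(112*n + 80) + 192*n^2 + 304*n + 64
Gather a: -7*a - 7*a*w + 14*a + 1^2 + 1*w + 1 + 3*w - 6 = a*(7 - 7*w) + 4*w - 4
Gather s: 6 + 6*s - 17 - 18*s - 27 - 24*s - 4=-36*s - 42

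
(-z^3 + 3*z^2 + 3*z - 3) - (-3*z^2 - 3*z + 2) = -z^3 + 6*z^2 + 6*z - 5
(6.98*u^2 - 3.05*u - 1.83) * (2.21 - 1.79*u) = -12.4942*u^3 + 20.8853*u^2 - 3.4648*u - 4.0443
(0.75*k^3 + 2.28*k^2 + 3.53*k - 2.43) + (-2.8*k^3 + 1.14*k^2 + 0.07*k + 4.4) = -2.05*k^3 + 3.42*k^2 + 3.6*k + 1.97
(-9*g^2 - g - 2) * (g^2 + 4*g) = -9*g^4 - 37*g^3 - 6*g^2 - 8*g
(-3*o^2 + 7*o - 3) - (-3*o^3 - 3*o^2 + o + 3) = 3*o^3 + 6*o - 6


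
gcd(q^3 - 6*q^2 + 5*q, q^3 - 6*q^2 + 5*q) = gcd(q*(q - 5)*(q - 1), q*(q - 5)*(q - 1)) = q^3 - 6*q^2 + 5*q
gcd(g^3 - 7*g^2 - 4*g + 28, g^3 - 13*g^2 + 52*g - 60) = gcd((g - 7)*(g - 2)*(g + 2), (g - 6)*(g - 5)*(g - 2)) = g - 2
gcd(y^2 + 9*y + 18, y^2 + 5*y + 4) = 1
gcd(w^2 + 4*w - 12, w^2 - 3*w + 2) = w - 2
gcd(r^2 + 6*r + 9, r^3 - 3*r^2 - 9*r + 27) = r + 3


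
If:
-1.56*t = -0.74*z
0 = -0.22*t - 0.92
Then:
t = -4.18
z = -8.82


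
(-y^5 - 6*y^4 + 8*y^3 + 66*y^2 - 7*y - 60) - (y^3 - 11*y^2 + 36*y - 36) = -y^5 - 6*y^4 + 7*y^3 + 77*y^2 - 43*y - 24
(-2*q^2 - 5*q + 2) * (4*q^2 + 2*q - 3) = -8*q^4 - 24*q^3 + 4*q^2 + 19*q - 6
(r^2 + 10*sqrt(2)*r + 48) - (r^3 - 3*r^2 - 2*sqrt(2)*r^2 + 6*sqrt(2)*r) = -r^3 + 2*sqrt(2)*r^2 + 4*r^2 + 4*sqrt(2)*r + 48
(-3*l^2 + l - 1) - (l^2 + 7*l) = -4*l^2 - 6*l - 1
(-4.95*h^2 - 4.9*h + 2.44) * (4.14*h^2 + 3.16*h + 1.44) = -20.493*h^4 - 35.928*h^3 - 12.5104*h^2 + 0.6544*h + 3.5136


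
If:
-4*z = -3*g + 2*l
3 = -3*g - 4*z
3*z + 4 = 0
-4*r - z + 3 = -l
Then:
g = 7/9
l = 23/6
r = 49/24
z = -4/3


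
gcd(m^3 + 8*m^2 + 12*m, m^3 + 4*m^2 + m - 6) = m + 2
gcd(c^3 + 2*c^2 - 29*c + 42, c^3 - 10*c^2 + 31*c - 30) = c^2 - 5*c + 6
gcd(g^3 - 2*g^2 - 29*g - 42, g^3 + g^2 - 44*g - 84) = g^2 - 5*g - 14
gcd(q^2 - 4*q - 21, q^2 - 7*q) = q - 7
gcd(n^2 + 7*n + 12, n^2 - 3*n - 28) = n + 4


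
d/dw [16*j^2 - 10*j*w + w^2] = -10*j + 2*w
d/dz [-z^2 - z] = -2*z - 1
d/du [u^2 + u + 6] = 2*u + 1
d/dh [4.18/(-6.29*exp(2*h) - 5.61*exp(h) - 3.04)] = (52.5844*exp(h) + 23.4498)*exp(h)/(6.29*exp(2*h) + 5.61*exp(h) + 3.04)^2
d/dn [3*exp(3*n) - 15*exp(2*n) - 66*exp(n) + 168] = (9*exp(2*n) - 30*exp(n) - 66)*exp(n)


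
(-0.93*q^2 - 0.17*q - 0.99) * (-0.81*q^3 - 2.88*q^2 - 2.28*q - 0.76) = 0.7533*q^5 + 2.8161*q^4 + 3.4119*q^3 + 3.9456*q^2 + 2.3864*q + 0.7524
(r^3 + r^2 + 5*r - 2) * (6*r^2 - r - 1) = 6*r^5 + 5*r^4 + 28*r^3 - 18*r^2 - 3*r + 2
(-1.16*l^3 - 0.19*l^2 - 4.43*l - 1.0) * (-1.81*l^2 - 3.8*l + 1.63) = 2.0996*l^5 + 4.7519*l^4 + 6.8495*l^3 + 18.3343*l^2 - 3.4209*l - 1.63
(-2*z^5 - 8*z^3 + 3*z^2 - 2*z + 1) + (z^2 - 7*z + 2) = -2*z^5 - 8*z^3 + 4*z^2 - 9*z + 3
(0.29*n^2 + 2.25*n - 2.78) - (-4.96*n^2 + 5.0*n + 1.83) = 5.25*n^2 - 2.75*n - 4.61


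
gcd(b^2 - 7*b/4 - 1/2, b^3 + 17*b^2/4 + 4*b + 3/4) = b + 1/4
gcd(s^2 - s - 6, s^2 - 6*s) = 1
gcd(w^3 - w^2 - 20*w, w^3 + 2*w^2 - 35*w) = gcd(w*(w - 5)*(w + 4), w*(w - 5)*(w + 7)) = w^2 - 5*w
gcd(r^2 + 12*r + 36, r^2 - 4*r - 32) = 1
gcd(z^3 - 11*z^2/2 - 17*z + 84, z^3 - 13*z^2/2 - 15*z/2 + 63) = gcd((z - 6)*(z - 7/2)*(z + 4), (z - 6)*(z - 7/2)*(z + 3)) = z^2 - 19*z/2 + 21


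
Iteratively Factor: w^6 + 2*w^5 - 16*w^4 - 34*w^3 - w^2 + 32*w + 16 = (w + 1)*(w^5 + w^4 - 17*w^3 - 17*w^2 + 16*w + 16) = (w + 1)*(w + 4)*(w^4 - 3*w^3 - 5*w^2 + 3*w + 4) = (w + 1)^2*(w + 4)*(w^3 - 4*w^2 - w + 4) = (w - 4)*(w + 1)^2*(w + 4)*(w^2 - 1) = (w - 4)*(w - 1)*(w + 1)^2*(w + 4)*(w + 1)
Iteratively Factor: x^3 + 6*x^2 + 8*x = (x + 2)*(x^2 + 4*x) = x*(x + 2)*(x + 4)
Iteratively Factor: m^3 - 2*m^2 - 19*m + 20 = (m + 4)*(m^2 - 6*m + 5) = (m - 1)*(m + 4)*(m - 5)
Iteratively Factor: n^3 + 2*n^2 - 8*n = (n - 2)*(n^2 + 4*n) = n*(n - 2)*(n + 4)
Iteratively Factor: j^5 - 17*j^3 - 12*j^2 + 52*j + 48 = (j - 2)*(j^4 + 2*j^3 - 13*j^2 - 38*j - 24) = (j - 2)*(j + 1)*(j^3 + j^2 - 14*j - 24) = (j - 2)*(j + 1)*(j + 3)*(j^2 - 2*j - 8) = (j - 4)*(j - 2)*(j + 1)*(j + 3)*(j + 2)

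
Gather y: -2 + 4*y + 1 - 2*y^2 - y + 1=-2*y^2 + 3*y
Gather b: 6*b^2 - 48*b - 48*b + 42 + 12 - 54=6*b^2 - 96*b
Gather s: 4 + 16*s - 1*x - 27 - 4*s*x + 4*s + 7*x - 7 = s*(20 - 4*x) + 6*x - 30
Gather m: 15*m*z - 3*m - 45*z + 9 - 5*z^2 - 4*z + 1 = m*(15*z - 3) - 5*z^2 - 49*z + 10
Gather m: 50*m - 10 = 50*m - 10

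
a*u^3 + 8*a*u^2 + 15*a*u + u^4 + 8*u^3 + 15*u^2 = u*(a + u)*(u + 3)*(u + 5)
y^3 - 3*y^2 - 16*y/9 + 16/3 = (y - 3)*(y - 4/3)*(y + 4/3)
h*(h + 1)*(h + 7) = h^3 + 8*h^2 + 7*h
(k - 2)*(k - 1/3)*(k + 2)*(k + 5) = k^4 + 14*k^3/3 - 17*k^2/3 - 56*k/3 + 20/3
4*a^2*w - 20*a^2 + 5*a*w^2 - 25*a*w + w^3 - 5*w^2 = (a + w)*(4*a + w)*(w - 5)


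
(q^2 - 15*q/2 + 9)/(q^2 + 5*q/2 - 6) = (q - 6)/(q + 4)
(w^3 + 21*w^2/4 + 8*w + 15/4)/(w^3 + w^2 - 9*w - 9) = (w + 5/4)/(w - 3)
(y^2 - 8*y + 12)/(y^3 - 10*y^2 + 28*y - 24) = 1/(y - 2)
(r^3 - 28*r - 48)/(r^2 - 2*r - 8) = (r^2 - 2*r - 24)/(r - 4)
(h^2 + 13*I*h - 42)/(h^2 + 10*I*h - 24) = (h + 7*I)/(h + 4*I)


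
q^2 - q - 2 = (q - 2)*(q + 1)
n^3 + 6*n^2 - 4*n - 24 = (n - 2)*(n + 2)*(n + 6)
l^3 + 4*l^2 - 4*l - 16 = (l - 2)*(l + 2)*(l + 4)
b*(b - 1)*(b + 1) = b^3 - b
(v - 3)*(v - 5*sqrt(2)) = v^2 - 5*sqrt(2)*v - 3*v + 15*sqrt(2)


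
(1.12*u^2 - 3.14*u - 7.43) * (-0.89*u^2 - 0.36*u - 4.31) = -0.9968*u^4 + 2.3914*u^3 + 2.9159*u^2 + 16.2082*u + 32.0233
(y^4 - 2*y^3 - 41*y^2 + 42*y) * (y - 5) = y^5 - 7*y^4 - 31*y^3 + 247*y^2 - 210*y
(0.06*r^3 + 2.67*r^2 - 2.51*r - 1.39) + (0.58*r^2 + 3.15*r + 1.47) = 0.06*r^3 + 3.25*r^2 + 0.64*r + 0.0800000000000001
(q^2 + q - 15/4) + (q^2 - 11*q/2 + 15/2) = 2*q^2 - 9*q/2 + 15/4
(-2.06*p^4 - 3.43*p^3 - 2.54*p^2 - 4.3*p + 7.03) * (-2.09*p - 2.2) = 4.3054*p^5 + 11.7007*p^4 + 12.8546*p^3 + 14.575*p^2 - 5.2327*p - 15.466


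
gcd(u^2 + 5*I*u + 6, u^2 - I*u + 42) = u + 6*I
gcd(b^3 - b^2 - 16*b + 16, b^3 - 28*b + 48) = b - 4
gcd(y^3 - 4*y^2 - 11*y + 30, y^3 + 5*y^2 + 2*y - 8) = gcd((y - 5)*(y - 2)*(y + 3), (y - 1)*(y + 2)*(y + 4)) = 1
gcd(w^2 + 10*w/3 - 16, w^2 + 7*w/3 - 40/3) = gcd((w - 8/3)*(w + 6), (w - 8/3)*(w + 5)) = w - 8/3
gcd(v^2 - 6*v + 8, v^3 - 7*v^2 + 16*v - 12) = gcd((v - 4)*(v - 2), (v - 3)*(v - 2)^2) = v - 2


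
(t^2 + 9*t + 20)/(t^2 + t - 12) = (t + 5)/(t - 3)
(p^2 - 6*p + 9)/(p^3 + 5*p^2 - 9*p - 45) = (p - 3)/(p^2 + 8*p + 15)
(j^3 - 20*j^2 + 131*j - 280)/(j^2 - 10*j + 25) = (j^2 - 15*j + 56)/(j - 5)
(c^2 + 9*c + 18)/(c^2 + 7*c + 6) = (c + 3)/(c + 1)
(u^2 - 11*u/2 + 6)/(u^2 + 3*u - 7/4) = 2*(2*u^2 - 11*u + 12)/(4*u^2 + 12*u - 7)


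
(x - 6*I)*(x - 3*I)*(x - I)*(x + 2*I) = x^4 - 8*I*x^3 - 7*x^2 - 36*I*x - 36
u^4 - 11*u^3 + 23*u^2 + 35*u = u*(u - 7)*(u - 5)*(u + 1)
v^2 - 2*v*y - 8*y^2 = (v - 4*y)*(v + 2*y)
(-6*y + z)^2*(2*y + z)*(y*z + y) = 72*y^4*z + 72*y^4 + 12*y^3*z^2 + 12*y^3*z - 10*y^2*z^3 - 10*y^2*z^2 + y*z^4 + y*z^3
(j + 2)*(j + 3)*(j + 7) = j^3 + 12*j^2 + 41*j + 42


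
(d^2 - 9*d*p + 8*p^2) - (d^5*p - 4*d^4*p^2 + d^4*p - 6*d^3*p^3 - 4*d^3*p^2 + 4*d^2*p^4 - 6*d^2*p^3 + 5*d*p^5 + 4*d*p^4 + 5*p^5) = -d^5*p + 4*d^4*p^2 - d^4*p + 6*d^3*p^3 + 4*d^3*p^2 - 4*d^2*p^4 + 6*d^2*p^3 + d^2 - 5*d*p^5 - 4*d*p^4 - 9*d*p - 5*p^5 + 8*p^2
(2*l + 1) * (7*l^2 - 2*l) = 14*l^3 + 3*l^2 - 2*l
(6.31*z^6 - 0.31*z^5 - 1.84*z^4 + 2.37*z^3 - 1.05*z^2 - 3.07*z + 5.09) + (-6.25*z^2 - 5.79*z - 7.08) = 6.31*z^6 - 0.31*z^5 - 1.84*z^4 + 2.37*z^3 - 7.3*z^2 - 8.86*z - 1.99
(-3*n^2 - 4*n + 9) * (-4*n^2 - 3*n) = 12*n^4 + 25*n^3 - 24*n^2 - 27*n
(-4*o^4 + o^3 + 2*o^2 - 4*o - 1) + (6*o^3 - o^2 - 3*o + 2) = -4*o^4 + 7*o^3 + o^2 - 7*o + 1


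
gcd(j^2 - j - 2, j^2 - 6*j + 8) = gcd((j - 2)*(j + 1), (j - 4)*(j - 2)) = j - 2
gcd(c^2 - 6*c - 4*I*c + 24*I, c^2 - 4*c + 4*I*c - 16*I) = 1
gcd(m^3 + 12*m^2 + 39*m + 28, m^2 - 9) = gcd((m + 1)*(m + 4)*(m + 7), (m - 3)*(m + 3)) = 1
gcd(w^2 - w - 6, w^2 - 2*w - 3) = w - 3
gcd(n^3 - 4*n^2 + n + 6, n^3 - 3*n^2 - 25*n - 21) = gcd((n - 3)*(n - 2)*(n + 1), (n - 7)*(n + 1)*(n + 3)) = n + 1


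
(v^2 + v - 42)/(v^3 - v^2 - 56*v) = (v - 6)/(v*(v - 8))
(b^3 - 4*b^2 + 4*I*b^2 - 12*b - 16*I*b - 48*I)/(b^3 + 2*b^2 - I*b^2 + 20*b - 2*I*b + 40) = (b - 6)/(b - 5*I)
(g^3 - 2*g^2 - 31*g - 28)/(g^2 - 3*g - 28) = g + 1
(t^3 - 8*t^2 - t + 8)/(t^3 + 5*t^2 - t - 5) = (t - 8)/(t + 5)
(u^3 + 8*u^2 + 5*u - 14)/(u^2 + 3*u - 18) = (u^3 + 8*u^2 + 5*u - 14)/(u^2 + 3*u - 18)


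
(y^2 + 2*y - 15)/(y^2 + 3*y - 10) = (y - 3)/(y - 2)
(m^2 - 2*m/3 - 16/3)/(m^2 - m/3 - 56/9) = 3*(m + 2)/(3*m + 7)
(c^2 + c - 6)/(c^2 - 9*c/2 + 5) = 2*(c + 3)/(2*c - 5)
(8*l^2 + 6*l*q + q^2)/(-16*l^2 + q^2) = (2*l + q)/(-4*l + q)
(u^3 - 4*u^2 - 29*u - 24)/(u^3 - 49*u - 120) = (u + 1)/(u + 5)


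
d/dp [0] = 0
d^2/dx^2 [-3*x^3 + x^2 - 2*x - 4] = 2 - 18*x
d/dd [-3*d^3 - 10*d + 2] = -9*d^2 - 10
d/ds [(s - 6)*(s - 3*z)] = 2*s - 3*z - 6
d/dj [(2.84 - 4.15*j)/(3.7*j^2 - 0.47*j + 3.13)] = (15.355*j^2 - 21.016*j - 11.6547)/(13.69*j^4 - 3.478*j^3 + 23.3829*j^2 - 2.9422*j + 9.7969)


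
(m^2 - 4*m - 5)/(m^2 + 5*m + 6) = (m^2 - 4*m - 5)/(m^2 + 5*m + 6)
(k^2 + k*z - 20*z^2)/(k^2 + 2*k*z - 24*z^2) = (k + 5*z)/(k + 6*z)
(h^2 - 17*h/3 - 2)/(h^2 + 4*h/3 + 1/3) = (h - 6)/(h + 1)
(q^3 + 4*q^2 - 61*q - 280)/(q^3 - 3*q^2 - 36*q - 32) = (q^2 + 12*q + 35)/(q^2 + 5*q + 4)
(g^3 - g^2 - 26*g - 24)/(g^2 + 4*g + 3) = (g^2 - 2*g - 24)/(g + 3)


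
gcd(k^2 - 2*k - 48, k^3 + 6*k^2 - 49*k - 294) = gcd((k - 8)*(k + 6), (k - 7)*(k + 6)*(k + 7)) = k + 6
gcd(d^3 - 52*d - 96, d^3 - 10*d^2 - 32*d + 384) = d^2 - 2*d - 48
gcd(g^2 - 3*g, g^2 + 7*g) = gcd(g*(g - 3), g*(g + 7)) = g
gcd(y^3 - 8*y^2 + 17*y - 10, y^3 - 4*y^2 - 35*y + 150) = y - 5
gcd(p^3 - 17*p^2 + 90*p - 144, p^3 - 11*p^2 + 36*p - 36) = p^2 - 9*p + 18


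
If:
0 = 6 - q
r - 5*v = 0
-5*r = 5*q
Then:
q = 6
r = -6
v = -6/5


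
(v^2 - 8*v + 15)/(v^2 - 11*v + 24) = (v - 5)/(v - 8)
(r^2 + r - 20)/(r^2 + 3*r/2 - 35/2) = 2*(r - 4)/(2*r - 7)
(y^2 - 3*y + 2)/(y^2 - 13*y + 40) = (y^2 - 3*y + 2)/(y^2 - 13*y + 40)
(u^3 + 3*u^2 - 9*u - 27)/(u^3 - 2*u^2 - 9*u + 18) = (u + 3)/(u - 2)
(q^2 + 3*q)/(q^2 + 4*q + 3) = q/(q + 1)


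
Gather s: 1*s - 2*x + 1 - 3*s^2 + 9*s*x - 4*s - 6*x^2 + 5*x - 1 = -3*s^2 + s*(9*x - 3) - 6*x^2 + 3*x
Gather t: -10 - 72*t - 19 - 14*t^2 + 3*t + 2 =-14*t^2 - 69*t - 27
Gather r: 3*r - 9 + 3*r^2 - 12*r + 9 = 3*r^2 - 9*r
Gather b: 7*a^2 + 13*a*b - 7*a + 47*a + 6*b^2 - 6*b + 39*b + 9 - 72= 7*a^2 + 40*a + 6*b^2 + b*(13*a + 33) - 63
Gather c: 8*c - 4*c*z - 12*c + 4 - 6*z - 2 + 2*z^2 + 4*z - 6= c*(-4*z - 4) + 2*z^2 - 2*z - 4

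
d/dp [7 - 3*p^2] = -6*p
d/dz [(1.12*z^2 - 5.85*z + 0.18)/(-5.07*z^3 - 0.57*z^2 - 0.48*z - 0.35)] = (5.6784*z^4 - 59.319*z^3 - 1.1343*z^2 - 0.5788*z + 2.1339)/(25.7049*z^6 + 5.7798*z^5 + 5.1921*z^4 + 4.0962*z^3 + 0.6294*z^2 + 0.336*z + 0.1225)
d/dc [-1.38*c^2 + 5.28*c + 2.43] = 5.28 - 2.76*c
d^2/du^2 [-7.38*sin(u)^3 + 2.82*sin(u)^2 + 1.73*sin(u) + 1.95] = 3.80499999999999*sin(u) - 16.605*sin(3*u) + 5.64*cos(2*u)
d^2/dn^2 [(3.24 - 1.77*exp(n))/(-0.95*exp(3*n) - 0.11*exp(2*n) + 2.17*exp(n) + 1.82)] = (6.3897*exp(6*n) - 25.762005*exp(5*n) + 10.892457*exp(4*n) + 53.408493*exp(3*n) - 45.971352*exp(2*n) - 24.841866*exp(n) + 18.659004)*exp(n)/(0.857375*exp(9*n) + 0.297825*exp(8*n) - 5.84079*exp(7*n) - 6.286909*exp(6*n) + 12.200454*exp(5*n) + 23.999451*exp(4*n) + 1.828631*exp(3*n) - 24.617502*exp(2*n) - 21.563724*exp(n) - 6.028568)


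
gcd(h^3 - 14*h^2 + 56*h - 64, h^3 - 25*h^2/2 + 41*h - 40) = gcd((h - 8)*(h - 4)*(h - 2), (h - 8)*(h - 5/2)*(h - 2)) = h^2 - 10*h + 16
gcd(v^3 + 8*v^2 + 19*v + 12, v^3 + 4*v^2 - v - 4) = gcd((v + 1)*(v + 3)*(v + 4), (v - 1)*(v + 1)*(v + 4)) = v^2 + 5*v + 4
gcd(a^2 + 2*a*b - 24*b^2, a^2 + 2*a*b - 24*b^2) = a^2 + 2*a*b - 24*b^2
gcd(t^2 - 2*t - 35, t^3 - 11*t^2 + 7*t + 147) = t - 7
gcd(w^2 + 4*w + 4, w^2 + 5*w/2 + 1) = w + 2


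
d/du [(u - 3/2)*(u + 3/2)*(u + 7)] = 3*u^2 + 14*u - 9/4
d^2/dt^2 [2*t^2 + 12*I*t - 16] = 4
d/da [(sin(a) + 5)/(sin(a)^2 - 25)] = -cos(a)/(sin(a) - 5)^2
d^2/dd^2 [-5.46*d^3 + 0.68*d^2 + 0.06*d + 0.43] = 1.36 - 32.76*d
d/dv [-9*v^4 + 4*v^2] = -36*v^3 + 8*v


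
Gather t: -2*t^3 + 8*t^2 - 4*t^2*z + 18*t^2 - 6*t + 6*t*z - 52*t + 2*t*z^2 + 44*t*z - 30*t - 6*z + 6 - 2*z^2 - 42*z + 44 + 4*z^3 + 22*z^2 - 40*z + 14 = -2*t^3 + t^2*(26 - 4*z) + t*(2*z^2 + 50*z - 88) + 4*z^3 + 20*z^2 - 88*z + 64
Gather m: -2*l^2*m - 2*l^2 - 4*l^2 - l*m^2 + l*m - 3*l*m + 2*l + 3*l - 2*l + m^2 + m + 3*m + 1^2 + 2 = -6*l^2 + 3*l + m^2*(1 - l) + m*(-2*l^2 - 2*l + 4) + 3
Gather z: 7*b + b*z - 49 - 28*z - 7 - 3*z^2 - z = 7*b - 3*z^2 + z*(b - 29) - 56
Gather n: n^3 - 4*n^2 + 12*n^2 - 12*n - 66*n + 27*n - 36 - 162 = n^3 + 8*n^2 - 51*n - 198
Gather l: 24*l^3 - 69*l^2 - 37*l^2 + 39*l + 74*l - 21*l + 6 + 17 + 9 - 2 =24*l^3 - 106*l^2 + 92*l + 30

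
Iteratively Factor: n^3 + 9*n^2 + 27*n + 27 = (n + 3)*(n^2 + 6*n + 9) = (n + 3)^2*(n + 3)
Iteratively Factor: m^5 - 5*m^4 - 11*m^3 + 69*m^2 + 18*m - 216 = (m + 3)*(m^4 - 8*m^3 + 13*m^2 + 30*m - 72) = (m - 3)*(m + 3)*(m^3 - 5*m^2 - 2*m + 24) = (m - 4)*(m - 3)*(m + 3)*(m^2 - m - 6) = (m - 4)*(m - 3)*(m + 2)*(m + 3)*(m - 3)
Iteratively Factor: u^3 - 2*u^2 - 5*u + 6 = (u + 2)*(u^2 - 4*u + 3) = (u - 1)*(u + 2)*(u - 3)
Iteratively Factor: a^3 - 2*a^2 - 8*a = (a + 2)*(a^2 - 4*a) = a*(a + 2)*(a - 4)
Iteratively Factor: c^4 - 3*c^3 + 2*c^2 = (c)*(c^3 - 3*c^2 + 2*c) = c*(c - 1)*(c^2 - 2*c) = c^2*(c - 1)*(c - 2)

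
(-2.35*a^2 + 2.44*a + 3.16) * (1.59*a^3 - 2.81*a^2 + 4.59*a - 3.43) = -3.7365*a^5 + 10.4831*a^4 - 12.6185*a^3 + 10.3805*a^2 + 6.1352*a - 10.8388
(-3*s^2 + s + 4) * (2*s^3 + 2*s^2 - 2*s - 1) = -6*s^5 - 4*s^4 + 16*s^3 + 9*s^2 - 9*s - 4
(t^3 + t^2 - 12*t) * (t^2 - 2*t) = t^5 - t^4 - 14*t^3 + 24*t^2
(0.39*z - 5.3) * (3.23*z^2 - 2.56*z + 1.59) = 1.2597*z^3 - 18.1174*z^2 + 14.1881*z - 8.427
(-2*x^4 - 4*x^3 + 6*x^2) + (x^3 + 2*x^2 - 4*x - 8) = -2*x^4 - 3*x^3 + 8*x^2 - 4*x - 8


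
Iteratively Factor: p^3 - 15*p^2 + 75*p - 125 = (p - 5)*(p^2 - 10*p + 25) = (p - 5)^2*(p - 5)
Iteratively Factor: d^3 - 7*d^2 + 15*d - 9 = (d - 1)*(d^2 - 6*d + 9) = (d - 3)*(d - 1)*(d - 3)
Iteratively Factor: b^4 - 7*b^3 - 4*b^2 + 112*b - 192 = (b - 4)*(b^3 - 3*b^2 - 16*b + 48) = (b - 4)*(b + 4)*(b^2 - 7*b + 12) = (b - 4)*(b - 3)*(b + 4)*(b - 4)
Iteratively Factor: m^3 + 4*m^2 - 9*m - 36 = (m - 3)*(m^2 + 7*m + 12) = (m - 3)*(m + 4)*(m + 3)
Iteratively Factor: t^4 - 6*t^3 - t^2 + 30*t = (t)*(t^3 - 6*t^2 - t + 30) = t*(t - 5)*(t^2 - t - 6) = t*(t - 5)*(t - 3)*(t + 2)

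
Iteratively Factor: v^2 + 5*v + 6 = (v + 2)*(v + 3)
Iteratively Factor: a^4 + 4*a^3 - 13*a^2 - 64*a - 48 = (a - 4)*(a^3 + 8*a^2 + 19*a + 12) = (a - 4)*(a + 4)*(a^2 + 4*a + 3) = (a - 4)*(a + 3)*(a + 4)*(a + 1)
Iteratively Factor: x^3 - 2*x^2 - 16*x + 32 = (x - 2)*(x^2 - 16) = (x - 2)*(x + 4)*(x - 4)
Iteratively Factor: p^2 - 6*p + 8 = (p - 4)*(p - 2)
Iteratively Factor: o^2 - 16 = (o + 4)*(o - 4)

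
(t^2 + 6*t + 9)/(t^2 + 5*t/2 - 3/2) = 2*(t + 3)/(2*t - 1)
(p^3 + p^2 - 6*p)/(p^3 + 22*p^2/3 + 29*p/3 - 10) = 3*p*(p - 2)/(3*p^2 + 13*p - 10)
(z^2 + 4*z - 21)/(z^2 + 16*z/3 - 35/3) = 3*(z - 3)/(3*z - 5)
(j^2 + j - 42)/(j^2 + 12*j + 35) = (j - 6)/(j + 5)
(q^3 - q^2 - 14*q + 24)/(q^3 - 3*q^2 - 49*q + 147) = (q^2 + 2*q - 8)/(q^2 - 49)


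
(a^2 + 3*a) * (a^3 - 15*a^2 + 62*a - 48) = a^5 - 12*a^4 + 17*a^3 + 138*a^2 - 144*a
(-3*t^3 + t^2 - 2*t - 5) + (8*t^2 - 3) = -3*t^3 + 9*t^2 - 2*t - 8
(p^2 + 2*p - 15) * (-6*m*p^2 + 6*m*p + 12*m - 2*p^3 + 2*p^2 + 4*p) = -6*m*p^4 - 6*m*p^3 + 114*m*p^2 - 66*m*p - 180*m - 2*p^5 - 2*p^4 + 38*p^3 - 22*p^2 - 60*p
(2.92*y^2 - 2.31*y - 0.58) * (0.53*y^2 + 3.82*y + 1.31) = 1.5476*y^4 + 9.9301*y^3 - 5.3064*y^2 - 5.2417*y - 0.7598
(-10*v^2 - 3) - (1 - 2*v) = -10*v^2 + 2*v - 4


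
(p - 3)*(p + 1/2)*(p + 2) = p^3 - p^2/2 - 13*p/2 - 3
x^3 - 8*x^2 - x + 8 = (x - 8)*(x - 1)*(x + 1)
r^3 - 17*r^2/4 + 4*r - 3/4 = (r - 3)*(r - 1)*(r - 1/4)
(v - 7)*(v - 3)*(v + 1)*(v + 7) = v^4 - 2*v^3 - 52*v^2 + 98*v + 147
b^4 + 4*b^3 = b^3*(b + 4)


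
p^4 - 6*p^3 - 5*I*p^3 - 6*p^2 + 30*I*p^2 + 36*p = p*(p - 6)*(p - 3*I)*(p - 2*I)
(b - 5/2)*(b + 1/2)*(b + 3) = b^3 + b^2 - 29*b/4 - 15/4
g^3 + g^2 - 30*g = g*(g - 5)*(g + 6)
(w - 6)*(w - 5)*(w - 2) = w^3 - 13*w^2 + 52*w - 60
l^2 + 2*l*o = l*(l + 2*o)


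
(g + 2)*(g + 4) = g^2 + 6*g + 8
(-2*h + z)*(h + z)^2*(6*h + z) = -12*h^4 - 20*h^3*z - 3*h^2*z^2 + 6*h*z^3 + z^4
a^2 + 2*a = a*(a + 2)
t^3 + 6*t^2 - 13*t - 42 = (t - 3)*(t + 2)*(t + 7)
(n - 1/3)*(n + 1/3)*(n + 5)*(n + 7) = n^4 + 12*n^3 + 314*n^2/9 - 4*n/3 - 35/9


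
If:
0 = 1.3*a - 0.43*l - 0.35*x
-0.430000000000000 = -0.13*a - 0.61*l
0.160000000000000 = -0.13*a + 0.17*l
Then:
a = -0.24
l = 0.76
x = -1.83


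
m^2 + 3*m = m*(m + 3)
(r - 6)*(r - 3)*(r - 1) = r^3 - 10*r^2 + 27*r - 18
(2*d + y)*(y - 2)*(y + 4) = 2*d*y^2 + 4*d*y - 16*d + y^3 + 2*y^2 - 8*y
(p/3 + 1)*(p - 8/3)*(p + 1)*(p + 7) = p^4/3 + 25*p^3/9 + 5*p^2/9 - 185*p/9 - 56/3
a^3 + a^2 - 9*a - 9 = (a - 3)*(a + 1)*(a + 3)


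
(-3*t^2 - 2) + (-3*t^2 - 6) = -6*t^2 - 8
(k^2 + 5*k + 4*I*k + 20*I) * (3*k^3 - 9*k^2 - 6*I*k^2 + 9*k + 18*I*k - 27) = 3*k^5 + 6*k^4 + 6*I*k^4 - 12*k^3 + 12*I*k^3 + 66*k^2 - 54*I*k^2 - 495*k + 72*I*k - 540*I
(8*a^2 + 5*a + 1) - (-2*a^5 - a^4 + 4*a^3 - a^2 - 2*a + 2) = 2*a^5 + a^4 - 4*a^3 + 9*a^2 + 7*a - 1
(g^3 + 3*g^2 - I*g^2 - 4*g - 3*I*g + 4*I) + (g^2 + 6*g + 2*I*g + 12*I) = g^3 + 4*g^2 - I*g^2 + 2*g - I*g + 16*I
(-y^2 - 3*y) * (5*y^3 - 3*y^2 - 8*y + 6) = -5*y^5 - 12*y^4 + 17*y^3 + 18*y^2 - 18*y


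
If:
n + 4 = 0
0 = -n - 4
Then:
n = -4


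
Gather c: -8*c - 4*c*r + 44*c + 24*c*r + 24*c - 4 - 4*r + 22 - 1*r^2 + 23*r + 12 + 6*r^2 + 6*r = c*(20*r + 60) + 5*r^2 + 25*r + 30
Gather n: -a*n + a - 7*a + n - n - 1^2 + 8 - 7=-a*n - 6*a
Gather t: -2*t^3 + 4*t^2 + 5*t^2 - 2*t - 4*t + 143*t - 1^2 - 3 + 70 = -2*t^3 + 9*t^2 + 137*t + 66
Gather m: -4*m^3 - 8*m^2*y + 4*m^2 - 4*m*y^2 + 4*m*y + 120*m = -4*m^3 + m^2*(4 - 8*y) + m*(-4*y^2 + 4*y + 120)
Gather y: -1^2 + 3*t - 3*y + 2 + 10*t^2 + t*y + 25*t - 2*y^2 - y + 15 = 10*t^2 + 28*t - 2*y^2 + y*(t - 4) + 16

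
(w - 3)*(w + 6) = w^2 + 3*w - 18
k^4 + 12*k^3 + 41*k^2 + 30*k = k*(k + 1)*(k + 5)*(k + 6)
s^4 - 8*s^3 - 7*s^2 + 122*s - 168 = (s - 7)*(s - 3)*(s - 2)*(s + 4)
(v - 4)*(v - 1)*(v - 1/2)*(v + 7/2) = v^4 - 2*v^3 - 51*v^2/4 + 83*v/4 - 7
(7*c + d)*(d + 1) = 7*c*d + 7*c + d^2 + d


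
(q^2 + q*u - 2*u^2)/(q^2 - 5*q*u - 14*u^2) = (q - u)/(q - 7*u)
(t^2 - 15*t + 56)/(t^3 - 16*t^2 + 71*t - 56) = 1/(t - 1)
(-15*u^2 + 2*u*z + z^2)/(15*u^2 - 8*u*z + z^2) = (5*u + z)/(-5*u + z)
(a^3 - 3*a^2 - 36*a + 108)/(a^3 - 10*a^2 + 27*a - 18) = (a + 6)/(a - 1)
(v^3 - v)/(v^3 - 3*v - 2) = v*(v - 1)/(v^2 - v - 2)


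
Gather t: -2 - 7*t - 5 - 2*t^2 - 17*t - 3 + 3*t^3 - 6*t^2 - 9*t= 3*t^3 - 8*t^2 - 33*t - 10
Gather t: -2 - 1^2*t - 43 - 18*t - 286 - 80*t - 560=-99*t - 891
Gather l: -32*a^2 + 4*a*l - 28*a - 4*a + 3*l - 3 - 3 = -32*a^2 - 32*a + l*(4*a + 3) - 6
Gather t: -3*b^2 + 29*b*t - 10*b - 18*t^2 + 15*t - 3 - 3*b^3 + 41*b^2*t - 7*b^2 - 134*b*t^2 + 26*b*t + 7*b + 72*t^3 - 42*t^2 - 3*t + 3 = -3*b^3 - 10*b^2 - 3*b + 72*t^3 + t^2*(-134*b - 60) + t*(41*b^2 + 55*b + 12)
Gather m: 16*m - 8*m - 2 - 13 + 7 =8*m - 8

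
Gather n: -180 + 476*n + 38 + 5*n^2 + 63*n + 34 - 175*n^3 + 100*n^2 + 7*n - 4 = -175*n^3 + 105*n^2 + 546*n - 112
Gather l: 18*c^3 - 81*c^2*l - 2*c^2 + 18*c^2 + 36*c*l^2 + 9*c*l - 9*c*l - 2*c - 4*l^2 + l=18*c^3 + 16*c^2 - 2*c + l^2*(36*c - 4) + l*(1 - 81*c^2)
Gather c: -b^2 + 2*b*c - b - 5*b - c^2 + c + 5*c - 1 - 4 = -b^2 - 6*b - c^2 + c*(2*b + 6) - 5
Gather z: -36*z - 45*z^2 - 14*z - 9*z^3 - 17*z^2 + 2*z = -9*z^3 - 62*z^2 - 48*z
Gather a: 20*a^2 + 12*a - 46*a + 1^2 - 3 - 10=20*a^2 - 34*a - 12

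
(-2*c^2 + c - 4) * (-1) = 2*c^2 - c + 4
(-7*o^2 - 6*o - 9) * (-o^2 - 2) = 7*o^4 + 6*o^3 + 23*o^2 + 12*o + 18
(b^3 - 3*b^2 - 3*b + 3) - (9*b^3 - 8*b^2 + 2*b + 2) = -8*b^3 + 5*b^2 - 5*b + 1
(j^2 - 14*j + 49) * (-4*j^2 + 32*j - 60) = -4*j^4 + 88*j^3 - 704*j^2 + 2408*j - 2940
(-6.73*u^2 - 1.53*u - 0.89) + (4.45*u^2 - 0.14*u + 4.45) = -2.28*u^2 - 1.67*u + 3.56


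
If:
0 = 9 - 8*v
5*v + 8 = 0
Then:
No Solution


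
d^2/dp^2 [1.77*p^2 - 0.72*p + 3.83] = 3.54000000000000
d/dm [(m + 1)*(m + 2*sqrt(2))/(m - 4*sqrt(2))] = (m^2 - 8*sqrt(2)*m - 16 - 6*sqrt(2))/(m^2 - 8*sqrt(2)*m + 32)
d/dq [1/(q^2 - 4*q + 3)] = 2*(2 - q)/(q^2 - 4*q + 3)^2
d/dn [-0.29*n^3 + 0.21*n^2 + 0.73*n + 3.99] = -0.87*n^2 + 0.42*n + 0.73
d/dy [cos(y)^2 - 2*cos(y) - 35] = 2*(1 - cos(y))*sin(y)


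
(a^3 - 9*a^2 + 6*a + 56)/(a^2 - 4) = (a^2 - 11*a + 28)/(a - 2)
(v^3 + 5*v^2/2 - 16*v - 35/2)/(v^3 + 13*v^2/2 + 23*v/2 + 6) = (2*v^2 + 3*v - 35)/(2*v^2 + 11*v + 12)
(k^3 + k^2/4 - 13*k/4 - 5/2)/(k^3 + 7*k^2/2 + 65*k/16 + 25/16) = 4*(k - 2)/(4*k + 5)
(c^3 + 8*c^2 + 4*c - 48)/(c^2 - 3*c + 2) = (c^2 + 10*c + 24)/(c - 1)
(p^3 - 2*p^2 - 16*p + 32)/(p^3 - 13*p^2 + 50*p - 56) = (p + 4)/(p - 7)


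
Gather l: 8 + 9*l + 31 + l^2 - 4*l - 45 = l^2 + 5*l - 6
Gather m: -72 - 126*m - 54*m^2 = -54*m^2 - 126*m - 72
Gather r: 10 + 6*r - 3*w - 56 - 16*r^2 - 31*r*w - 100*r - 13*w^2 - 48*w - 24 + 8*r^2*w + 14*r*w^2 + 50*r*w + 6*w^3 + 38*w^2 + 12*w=r^2*(8*w - 16) + r*(14*w^2 + 19*w - 94) + 6*w^3 + 25*w^2 - 39*w - 70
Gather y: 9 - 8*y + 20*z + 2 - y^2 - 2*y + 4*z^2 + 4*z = -y^2 - 10*y + 4*z^2 + 24*z + 11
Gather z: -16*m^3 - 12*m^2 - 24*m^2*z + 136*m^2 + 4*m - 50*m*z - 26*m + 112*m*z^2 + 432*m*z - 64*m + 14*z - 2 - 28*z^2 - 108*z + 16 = -16*m^3 + 124*m^2 - 86*m + z^2*(112*m - 28) + z*(-24*m^2 + 382*m - 94) + 14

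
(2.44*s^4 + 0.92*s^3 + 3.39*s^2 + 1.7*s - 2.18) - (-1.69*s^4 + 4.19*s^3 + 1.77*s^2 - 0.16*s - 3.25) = 4.13*s^4 - 3.27*s^3 + 1.62*s^2 + 1.86*s + 1.07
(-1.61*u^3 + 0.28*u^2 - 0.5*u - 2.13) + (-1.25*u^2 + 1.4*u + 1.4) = -1.61*u^3 - 0.97*u^2 + 0.9*u - 0.73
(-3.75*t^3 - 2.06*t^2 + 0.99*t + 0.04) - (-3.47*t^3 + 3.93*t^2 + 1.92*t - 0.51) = -0.28*t^3 - 5.99*t^2 - 0.93*t + 0.55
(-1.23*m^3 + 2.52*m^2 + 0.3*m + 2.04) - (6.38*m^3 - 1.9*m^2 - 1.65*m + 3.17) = -7.61*m^3 + 4.42*m^2 + 1.95*m - 1.13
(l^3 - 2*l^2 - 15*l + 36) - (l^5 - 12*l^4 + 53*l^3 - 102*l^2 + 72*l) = -l^5 + 12*l^4 - 52*l^3 + 100*l^2 - 87*l + 36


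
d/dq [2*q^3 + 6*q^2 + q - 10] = 6*q^2 + 12*q + 1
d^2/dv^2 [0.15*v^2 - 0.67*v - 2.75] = 0.300000000000000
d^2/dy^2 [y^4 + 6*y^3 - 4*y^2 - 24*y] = 12*y^2 + 36*y - 8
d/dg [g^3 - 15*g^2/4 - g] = 3*g^2 - 15*g/2 - 1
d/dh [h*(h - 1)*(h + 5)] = 3*h^2 + 8*h - 5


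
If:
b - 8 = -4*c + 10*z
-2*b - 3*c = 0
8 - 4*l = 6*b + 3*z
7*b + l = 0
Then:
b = -104/225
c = 208/675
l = 728/225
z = -488/675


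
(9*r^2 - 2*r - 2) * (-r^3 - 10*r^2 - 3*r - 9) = -9*r^5 - 88*r^4 - 5*r^3 - 55*r^2 + 24*r + 18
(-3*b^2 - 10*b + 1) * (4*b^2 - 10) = -12*b^4 - 40*b^3 + 34*b^2 + 100*b - 10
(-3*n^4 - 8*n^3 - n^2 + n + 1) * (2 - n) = 3*n^5 + 2*n^4 - 15*n^3 - 3*n^2 + n + 2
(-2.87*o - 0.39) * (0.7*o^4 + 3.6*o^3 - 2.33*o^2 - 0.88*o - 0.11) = -2.009*o^5 - 10.605*o^4 + 5.2831*o^3 + 3.4343*o^2 + 0.6589*o + 0.0429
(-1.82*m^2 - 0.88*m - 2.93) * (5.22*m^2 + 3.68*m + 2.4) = -9.5004*m^4 - 11.2912*m^3 - 22.901*m^2 - 12.8944*m - 7.032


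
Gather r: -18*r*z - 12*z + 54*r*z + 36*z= 36*r*z + 24*z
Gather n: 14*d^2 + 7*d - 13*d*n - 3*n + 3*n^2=14*d^2 + 7*d + 3*n^2 + n*(-13*d - 3)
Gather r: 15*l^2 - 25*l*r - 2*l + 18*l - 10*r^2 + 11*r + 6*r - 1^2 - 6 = 15*l^2 + 16*l - 10*r^2 + r*(17 - 25*l) - 7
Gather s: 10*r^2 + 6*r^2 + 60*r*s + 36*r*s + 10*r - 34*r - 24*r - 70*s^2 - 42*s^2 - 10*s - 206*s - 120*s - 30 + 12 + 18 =16*r^2 - 48*r - 112*s^2 + s*(96*r - 336)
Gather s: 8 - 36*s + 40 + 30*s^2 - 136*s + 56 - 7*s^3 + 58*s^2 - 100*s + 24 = -7*s^3 + 88*s^2 - 272*s + 128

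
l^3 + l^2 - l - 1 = (l - 1)*(l + 1)^2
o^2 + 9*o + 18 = (o + 3)*(o + 6)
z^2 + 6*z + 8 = (z + 2)*(z + 4)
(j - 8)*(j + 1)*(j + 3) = j^3 - 4*j^2 - 29*j - 24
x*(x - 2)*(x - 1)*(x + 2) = x^4 - x^3 - 4*x^2 + 4*x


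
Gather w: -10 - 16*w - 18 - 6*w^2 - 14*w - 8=-6*w^2 - 30*w - 36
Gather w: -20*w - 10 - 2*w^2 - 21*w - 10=-2*w^2 - 41*w - 20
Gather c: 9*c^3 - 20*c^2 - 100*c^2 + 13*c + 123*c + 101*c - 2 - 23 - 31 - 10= 9*c^3 - 120*c^2 + 237*c - 66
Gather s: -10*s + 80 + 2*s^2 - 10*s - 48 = 2*s^2 - 20*s + 32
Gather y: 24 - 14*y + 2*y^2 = 2*y^2 - 14*y + 24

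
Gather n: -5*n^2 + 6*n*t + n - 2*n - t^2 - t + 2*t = -5*n^2 + n*(6*t - 1) - t^2 + t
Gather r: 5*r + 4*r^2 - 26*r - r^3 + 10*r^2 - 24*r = -r^3 + 14*r^2 - 45*r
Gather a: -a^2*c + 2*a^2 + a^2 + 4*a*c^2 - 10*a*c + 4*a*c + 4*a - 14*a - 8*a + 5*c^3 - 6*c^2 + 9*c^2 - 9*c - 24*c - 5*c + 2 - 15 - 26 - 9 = a^2*(3 - c) + a*(4*c^2 - 6*c - 18) + 5*c^3 + 3*c^2 - 38*c - 48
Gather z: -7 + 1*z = z - 7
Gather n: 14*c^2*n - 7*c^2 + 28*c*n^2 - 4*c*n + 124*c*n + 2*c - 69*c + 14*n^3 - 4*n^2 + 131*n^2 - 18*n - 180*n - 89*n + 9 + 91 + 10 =-7*c^2 - 67*c + 14*n^3 + n^2*(28*c + 127) + n*(14*c^2 + 120*c - 287) + 110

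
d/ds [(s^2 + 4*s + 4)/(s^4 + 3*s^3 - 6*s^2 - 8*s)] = (-2*s^5 - 15*s^4 - 40*s^3 - 20*s^2 + 48*s + 32)/(s^2*(s^6 + 6*s^5 - 3*s^4 - 52*s^3 - 12*s^2 + 96*s + 64))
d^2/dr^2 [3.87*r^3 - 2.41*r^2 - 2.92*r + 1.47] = 23.22*r - 4.82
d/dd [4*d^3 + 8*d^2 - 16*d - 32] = 12*d^2 + 16*d - 16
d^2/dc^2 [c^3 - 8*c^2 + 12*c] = 6*c - 16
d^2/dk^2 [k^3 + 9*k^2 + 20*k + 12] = 6*k + 18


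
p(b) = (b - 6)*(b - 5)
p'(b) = 2*b - 11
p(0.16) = 28.27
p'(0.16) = -10.68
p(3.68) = 3.06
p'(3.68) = -3.64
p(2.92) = 6.41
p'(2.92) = -5.16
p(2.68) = 7.70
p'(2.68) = -5.64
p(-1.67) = 51.16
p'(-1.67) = -14.34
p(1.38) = 16.72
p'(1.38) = -8.24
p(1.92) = 12.57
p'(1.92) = -7.16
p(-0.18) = 32.01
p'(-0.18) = -11.36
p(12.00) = 42.00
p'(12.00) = 13.00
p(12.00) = 42.00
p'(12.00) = 13.00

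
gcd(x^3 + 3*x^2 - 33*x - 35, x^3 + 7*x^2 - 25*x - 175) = x^2 + 2*x - 35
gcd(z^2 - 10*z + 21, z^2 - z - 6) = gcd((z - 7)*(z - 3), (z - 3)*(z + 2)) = z - 3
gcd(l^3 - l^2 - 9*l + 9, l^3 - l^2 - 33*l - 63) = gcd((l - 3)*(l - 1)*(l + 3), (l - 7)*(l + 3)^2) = l + 3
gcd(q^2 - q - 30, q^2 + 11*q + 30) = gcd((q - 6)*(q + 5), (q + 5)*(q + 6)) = q + 5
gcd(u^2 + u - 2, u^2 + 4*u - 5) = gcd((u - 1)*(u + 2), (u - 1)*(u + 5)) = u - 1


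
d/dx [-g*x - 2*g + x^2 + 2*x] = -g + 2*x + 2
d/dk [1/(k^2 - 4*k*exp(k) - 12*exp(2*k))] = 2*(2*k*exp(k) - k + 12*exp(2*k) + 2*exp(k))/(-k^2 + 4*k*exp(k) + 12*exp(2*k))^2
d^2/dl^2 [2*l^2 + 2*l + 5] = 4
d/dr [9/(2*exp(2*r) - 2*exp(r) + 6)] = (9/2 - 9*exp(r))*exp(r)/(exp(2*r) - exp(r) + 3)^2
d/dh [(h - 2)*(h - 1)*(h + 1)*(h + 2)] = 4*h^3 - 10*h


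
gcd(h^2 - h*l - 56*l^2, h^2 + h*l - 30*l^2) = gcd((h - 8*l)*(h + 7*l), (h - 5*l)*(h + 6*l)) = 1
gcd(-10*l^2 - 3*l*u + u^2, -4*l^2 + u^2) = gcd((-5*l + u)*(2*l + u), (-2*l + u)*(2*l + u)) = 2*l + u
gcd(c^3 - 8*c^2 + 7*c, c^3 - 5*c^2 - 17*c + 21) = c^2 - 8*c + 7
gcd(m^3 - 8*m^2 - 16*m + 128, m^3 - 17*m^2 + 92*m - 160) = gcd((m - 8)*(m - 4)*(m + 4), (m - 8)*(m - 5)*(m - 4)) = m^2 - 12*m + 32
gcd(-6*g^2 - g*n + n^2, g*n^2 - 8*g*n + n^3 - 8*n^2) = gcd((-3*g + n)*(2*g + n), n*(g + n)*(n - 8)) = 1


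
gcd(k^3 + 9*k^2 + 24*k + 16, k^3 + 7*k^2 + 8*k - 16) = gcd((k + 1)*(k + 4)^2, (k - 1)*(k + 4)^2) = k^2 + 8*k + 16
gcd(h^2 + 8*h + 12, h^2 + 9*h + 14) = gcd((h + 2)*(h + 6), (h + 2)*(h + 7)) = h + 2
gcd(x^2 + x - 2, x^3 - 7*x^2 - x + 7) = x - 1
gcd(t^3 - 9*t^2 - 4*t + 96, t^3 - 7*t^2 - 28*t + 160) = t^2 - 12*t + 32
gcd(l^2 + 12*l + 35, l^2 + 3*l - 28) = l + 7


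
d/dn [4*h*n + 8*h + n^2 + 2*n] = 4*h + 2*n + 2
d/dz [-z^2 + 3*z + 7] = 3 - 2*z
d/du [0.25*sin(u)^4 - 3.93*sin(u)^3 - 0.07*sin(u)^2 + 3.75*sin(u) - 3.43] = (1.0*sin(u)^3 - 11.79*sin(u)^2 - 0.14*sin(u) + 3.75)*cos(u)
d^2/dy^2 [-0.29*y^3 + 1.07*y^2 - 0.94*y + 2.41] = 2.14 - 1.74*y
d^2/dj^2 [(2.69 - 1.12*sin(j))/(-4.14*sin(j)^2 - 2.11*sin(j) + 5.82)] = (-19.196352*sin(j)^5 + 194.205744*sin(j)^4 - 53.0296740000001*sin(j)^3 - 19.150771*sin(j)^2 + 16.0243499999999*sin(j) - 126.074674)/(4.14*sin(j)^2 + 2.11*sin(j) - 5.82)^3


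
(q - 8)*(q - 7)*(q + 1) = q^3 - 14*q^2 + 41*q + 56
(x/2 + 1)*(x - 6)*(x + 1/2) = x^3/2 - 7*x^2/4 - 7*x - 3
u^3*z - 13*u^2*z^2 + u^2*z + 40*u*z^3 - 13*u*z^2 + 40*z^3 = (u - 8*z)*(u - 5*z)*(u*z + z)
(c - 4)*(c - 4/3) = c^2 - 16*c/3 + 16/3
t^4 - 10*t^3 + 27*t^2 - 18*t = t*(t - 6)*(t - 3)*(t - 1)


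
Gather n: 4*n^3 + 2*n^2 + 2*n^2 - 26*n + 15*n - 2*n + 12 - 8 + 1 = 4*n^3 + 4*n^2 - 13*n + 5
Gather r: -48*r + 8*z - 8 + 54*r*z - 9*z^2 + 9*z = r*(54*z - 48) - 9*z^2 + 17*z - 8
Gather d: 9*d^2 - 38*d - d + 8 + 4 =9*d^2 - 39*d + 12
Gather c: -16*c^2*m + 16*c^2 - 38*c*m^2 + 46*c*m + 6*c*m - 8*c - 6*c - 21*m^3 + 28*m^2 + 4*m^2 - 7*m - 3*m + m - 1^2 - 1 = c^2*(16 - 16*m) + c*(-38*m^2 + 52*m - 14) - 21*m^3 + 32*m^2 - 9*m - 2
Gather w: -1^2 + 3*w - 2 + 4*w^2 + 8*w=4*w^2 + 11*w - 3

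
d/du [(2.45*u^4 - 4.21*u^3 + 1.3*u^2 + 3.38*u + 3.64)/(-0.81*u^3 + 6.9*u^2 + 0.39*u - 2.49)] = (-1.9845*u^6 + 33.81*u^5 - 25.1295*u^4 - 22.2102*u^3 + 17.4789*u^2 - 56.706*u - 9.8358)/(0.6561*u^6 - 11.178*u^5 + 46.9782*u^4 + 9.4158*u^3 - 34.2099*u^2 - 1.9422*u + 6.2001)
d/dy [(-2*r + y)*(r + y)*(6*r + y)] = -8*r^2 + 10*r*y + 3*y^2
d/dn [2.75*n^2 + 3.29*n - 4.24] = 5.5*n + 3.29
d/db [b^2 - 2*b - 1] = 2*b - 2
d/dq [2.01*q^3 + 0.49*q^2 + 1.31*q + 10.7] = 6.03*q^2 + 0.98*q + 1.31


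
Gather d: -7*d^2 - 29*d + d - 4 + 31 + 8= -7*d^2 - 28*d + 35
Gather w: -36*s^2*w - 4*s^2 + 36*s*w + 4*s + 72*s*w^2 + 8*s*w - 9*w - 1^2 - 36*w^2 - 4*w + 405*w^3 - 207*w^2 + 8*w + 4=-4*s^2 + 4*s + 405*w^3 + w^2*(72*s - 243) + w*(-36*s^2 + 44*s - 5) + 3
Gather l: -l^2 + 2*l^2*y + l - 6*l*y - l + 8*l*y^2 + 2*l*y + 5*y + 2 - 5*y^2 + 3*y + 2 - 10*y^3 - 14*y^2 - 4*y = l^2*(2*y - 1) + l*(8*y^2 - 4*y) - 10*y^3 - 19*y^2 + 4*y + 4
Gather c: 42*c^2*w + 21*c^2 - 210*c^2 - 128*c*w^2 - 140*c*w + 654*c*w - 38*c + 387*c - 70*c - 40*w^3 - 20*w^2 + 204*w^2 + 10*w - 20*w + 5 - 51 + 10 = c^2*(42*w - 189) + c*(-128*w^2 + 514*w + 279) - 40*w^3 + 184*w^2 - 10*w - 36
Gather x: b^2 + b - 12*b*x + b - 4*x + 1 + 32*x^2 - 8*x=b^2 + 2*b + 32*x^2 + x*(-12*b - 12) + 1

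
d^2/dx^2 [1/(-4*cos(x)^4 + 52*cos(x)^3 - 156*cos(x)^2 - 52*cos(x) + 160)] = (2*(4*cos(x)^3 - 39*cos(x)^2 + 78*cos(x) + 13)^2*sin(x)^2 - (-16*(1 - cos(2*x))^2 - 13*cos(x) - 352*cos(2*x) + 117*cos(3*x) + 24)*(cos(x)^4 - 13*cos(x)^3 + 39*cos(x)^2 + 13*cos(x) - 40)/4)/(4*(cos(x) - 8)^3*(cos(x) - 5)^3*sin(x)^6)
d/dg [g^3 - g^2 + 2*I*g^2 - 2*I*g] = 3*g^2 + g*(-2 + 4*I) - 2*I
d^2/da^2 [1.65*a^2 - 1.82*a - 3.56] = 3.30000000000000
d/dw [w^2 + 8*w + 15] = 2*w + 8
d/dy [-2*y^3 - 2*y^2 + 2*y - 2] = -6*y^2 - 4*y + 2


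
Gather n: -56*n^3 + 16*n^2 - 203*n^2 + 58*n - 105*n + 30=-56*n^3 - 187*n^2 - 47*n + 30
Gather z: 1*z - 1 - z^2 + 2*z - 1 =-z^2 + 3*z - 2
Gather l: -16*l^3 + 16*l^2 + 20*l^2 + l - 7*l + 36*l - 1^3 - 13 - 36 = -16*l^3 + 36*l^2 + 30*l - 50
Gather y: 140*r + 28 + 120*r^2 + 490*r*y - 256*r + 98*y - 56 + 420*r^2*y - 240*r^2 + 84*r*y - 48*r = -120*r^2 - 164*r + y*(420*r^2 + 574*r + 98) - 28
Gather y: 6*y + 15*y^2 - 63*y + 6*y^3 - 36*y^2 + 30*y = 6*y^3 - 21*y^2 - 27*y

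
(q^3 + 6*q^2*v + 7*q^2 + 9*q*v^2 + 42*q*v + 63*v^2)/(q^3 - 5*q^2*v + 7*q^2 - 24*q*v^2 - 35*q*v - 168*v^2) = (q + 3*v)/(q - 8*v)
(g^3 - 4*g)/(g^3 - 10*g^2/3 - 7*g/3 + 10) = 3*g*(g + 2)/(3*g^2 - 4*g - 15)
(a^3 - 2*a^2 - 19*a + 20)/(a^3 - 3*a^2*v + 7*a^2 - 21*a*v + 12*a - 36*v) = (-a^2 + 6*a - 5)/(-a^2 + 3*a*v - 3*a + 9*v)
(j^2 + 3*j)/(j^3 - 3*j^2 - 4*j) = (j + 3)/(j^2 - 3*j - 4)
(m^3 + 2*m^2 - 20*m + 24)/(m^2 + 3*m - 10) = (m^2 + 4*m - 12)/(m + 5)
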